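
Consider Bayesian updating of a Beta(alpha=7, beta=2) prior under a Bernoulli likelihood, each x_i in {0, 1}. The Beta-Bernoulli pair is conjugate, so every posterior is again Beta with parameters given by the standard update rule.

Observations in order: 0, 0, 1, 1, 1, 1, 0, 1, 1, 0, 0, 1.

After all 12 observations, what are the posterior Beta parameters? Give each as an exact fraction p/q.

obs 1: x=0 → posterior Beta(7, 3)
obs 2: x=0 → posterior Beta(7, 4)
obs 3: x=1 → posterior Beta(8, 4)
obs 4: x=1 → posterior Beta(9, 4)
obs 5: x=1 → posterior Beta(10, 4)
obs 6: x=1 → posterior Beta(11, 4)
obs 7: x=0 → posterior Beta(11, 5)
obs 8: x=1 → posterior Beta(12, 5)
obs 9: x=1 → posterior Beta(13, 5)
obs 10: x=0 → posterior Beta(13, 6)
obs 11: x=0 → posterior Beta(13, 7)
obs 12: x=1 → posterior Beta(14, 7)

alpha=14, beta=7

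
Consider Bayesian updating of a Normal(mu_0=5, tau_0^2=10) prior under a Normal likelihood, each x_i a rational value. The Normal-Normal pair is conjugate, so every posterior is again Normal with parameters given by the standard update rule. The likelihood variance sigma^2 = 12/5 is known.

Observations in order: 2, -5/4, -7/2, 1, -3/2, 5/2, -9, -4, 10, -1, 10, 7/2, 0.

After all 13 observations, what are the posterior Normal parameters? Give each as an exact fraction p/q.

obs 1: x=2 → posterior Normal(80/31, 60/31)
obs 2: x=-5/4 → posterior Normal(195/224, 15/14)
obs 3: x=-7/2 → posterior Normal(-155/324, 20/27)
obs 4: x=1 → posterior Normal(-55/424, 30/53)
obs 5: x=-3/2 → posterior Normal(-205/524, 60/131)
obs 6: x=5/2 → posterior Normal(15/208, 5/13)
obs 7: x=-9 → posterior Normal(-855/724, 60/181)
obs 8: x=-4 → posterior Normal(-1255/824, 30/103)
obs 9: x=10 → posterior Normal(-85/308, 20/77)
obs 10: x=-1 → posterior Normal(-355/1024, 15/64)
obs 11: x=10 → posterior Normal(645/1124, 60/281)
obs 12: x=7/2 → posterior Normal(995/1224, 10/51)
obs 13: x=0 → posterior Normal(995/1324, 60/331)

mu_0=995/1324, tau_0^2=60/331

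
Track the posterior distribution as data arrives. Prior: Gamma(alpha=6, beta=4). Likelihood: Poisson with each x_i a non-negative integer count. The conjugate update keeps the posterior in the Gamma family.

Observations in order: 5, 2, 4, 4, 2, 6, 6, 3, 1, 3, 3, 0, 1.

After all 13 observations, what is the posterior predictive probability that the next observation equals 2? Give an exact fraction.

430998816243228776829678583162536990800200380369451826436889/1790936736360969372944990075243931530785586679975800865816576

obs 1: x=5 → posterior Gamma(11, 5)
obs 2: x=2 → posterior Gamma(13, 6)
obs 3: x=4 → posterior Gamma(17, 7)
obs 4: x=4 → posterior Gamma(21, 8)
obs 5: x=2 → posterior Gamma(23, 9)
obs 6: x=6 → posterior Gamma(29, 10)
obs 7: x=6 → posterior Gamma(35, 11)
obs 8: x=3 → posterior Gamma(38, 12)
obs 9: x=1 → posterior Gamma(39, 13)
obs 10: x=3 → posterior Gamma(42, 14)
obs 11: x=3 → posterior Gamma(45, 15)
obs 12: x=0 → posterior Gamma(45, 16)
obs 13: x=1 → posterior Gamma(46, 17)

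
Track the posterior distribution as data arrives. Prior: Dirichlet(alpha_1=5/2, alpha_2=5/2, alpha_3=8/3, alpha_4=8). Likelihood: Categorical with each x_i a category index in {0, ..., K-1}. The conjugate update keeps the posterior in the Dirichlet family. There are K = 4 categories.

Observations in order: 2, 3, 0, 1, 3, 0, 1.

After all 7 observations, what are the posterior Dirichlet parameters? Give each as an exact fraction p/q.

obs 1: x=2 → posterior Dirichlet(5/2, 5/2, 11/3, 8)
obs 2: x=3 → posterior Dirichlet(5/2, 5/2, 11/3, 9)
obs 3: x=0 → posterior Dirichlet(7/2, 5/2, 11/3, 9)
obs 4: x=1 → posterior Dirichlet(7/2, 7/2, 11/3, 9)
obs 5: x=3 → posterior Dirichlet(7/2, 7/2, 11/3, 10)
obs 6: x=0 → posterior Dirichlet(9/2, 7/2, 11/3, 10)
obs 7: x=1 → posterior Dirichlet(9/2, 9/2, 11/3, 10)

alpha_1=9/2, alpha_2=9/2, alpha_3=11/3, alpha_4=10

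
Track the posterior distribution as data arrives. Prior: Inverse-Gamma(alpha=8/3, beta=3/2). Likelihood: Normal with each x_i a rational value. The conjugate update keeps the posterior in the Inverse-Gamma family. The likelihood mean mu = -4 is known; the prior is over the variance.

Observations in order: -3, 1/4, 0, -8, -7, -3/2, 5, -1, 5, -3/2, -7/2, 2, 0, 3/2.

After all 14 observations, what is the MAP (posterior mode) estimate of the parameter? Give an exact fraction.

15795/1024

obs 1: x=-3 → posterior Inverse-Gamma(19/6, 2)
obs 2: x=1/4 → posterior Inverse-Gamma(11/3, 353/32)
obs 3: x=0 → posterior Inverse-Gamma(25/6, 609/32)
obs 4: x=-8 → posterior Inverse-Gamma(14/3, 865/32)
obs 5: x=-7 → posterior Inverse-Gamma(31/6, 1009/32)
obs 6: x=-3/2 → posterior Inverse-Gamma(17/3, 1109/32)
obs 7: x=5 → posterior Inverse-Gamma(37/6, 2405/32)
obs 8: x=-1 → posterior Inverse-Gamma(20/3, 2549/32)
obs 9: x=5 → posterior Inverse-Gamma(43/6, 3845/32)
obs 10: x=-3/2 → posterior Inverse-Gamma(23/3, 3945/32)
obs 11: x=-7/2 → posterior Inverse-Gamma(49/6, 3949/32)
obs 12: x=2 → posterior Inverse-Gamma(26/3, 4525/32)
obs 13: x=0 → posterior Inverse-Gamma(55/6, 4781/32)
obs 14: x=3/2 → posterior Inverse-Gamma(29/3, 5265/32)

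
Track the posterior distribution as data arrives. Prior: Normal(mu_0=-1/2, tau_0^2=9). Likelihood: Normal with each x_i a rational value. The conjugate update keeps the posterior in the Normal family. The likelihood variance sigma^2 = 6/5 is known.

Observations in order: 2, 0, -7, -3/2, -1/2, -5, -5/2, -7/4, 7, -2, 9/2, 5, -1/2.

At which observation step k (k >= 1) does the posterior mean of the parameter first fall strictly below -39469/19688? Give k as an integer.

k = 7

obs 1: x=2 → posterior Normal(29/17, 18/17)
obs 2: x=0 → posterior Normal(29/32, 9/16)
obs 3: x=-7 → posterior Normal(-76/47, 18/47)
obs 4: x=-3/2 → posterior Normal(-197/124, 9/31)
obs 5: x=-1/2 → posterior Normal(-106/77, 18/77)
obs 6: x=-5 → posterior Normal(-181/92, 9/46)
obs 7: x=-5/2 → posterior Normal(-437/214, 18/107)
obs 8: x=-7/4 → posterior Normal(-979/488, 9/61)
obs 9: x=7 → posterior Normal(-559/548, 18/137)
obs 10: x=-2 → posterior Normal(-679/608, 9/76)
obs 11: x=9/2 → posterior Normal(-409/668, 18/167)
obs 12: x=5 → posterior Normal(-109/728, 9/91)
obs 13: x=-1/2 → posterior Normal(-139/788, 18/197)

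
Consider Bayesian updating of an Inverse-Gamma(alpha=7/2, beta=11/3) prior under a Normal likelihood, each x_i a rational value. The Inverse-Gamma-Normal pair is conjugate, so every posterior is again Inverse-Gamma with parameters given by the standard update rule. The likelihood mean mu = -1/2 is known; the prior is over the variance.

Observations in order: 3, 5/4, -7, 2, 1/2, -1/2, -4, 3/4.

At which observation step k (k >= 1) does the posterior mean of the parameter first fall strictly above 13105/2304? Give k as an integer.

obs 1: x=3 → posterior Inverse-Gamma(4, 235/24)
obs 2: x=5/4 → posterior Inverse-Gamma(9/2, 1087/96)
obs 3: x=-7 → posterior Inverse-Gamma(5, 3115/96)
obs 4: x=2 → posterior Inverse-Gamma(11/2, 3415/96)
obs 5: x=1/2 → posterior Inverse-Gamma(6, 3463/96)
obs 6: x=-1/2 → posterior Inverse-Gamma(13/2, 3463/96)
obs 7: x=-4 → posterior Inverse-Gamma(7, 4051/96)
obs 8: x=3/4 → posterior Inverse-Gamma(15/2, 2063/48)

k = 3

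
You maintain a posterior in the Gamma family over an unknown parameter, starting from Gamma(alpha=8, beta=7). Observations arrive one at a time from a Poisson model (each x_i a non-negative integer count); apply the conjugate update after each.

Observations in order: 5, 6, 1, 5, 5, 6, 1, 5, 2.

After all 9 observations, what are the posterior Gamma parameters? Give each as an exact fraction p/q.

alpha=44, beta=16

obs 1: x=5 → posterior Gamma(13, 8)
obs 2: x=6 → posterior Gamma(19, 9)
obs 3: x=1 → posterior Gamma(20, 10)
obs 4: x=5 → posterior Gamma(25, 11)
obs 5: x=5 → posterior Gamma(30, 12)
obs 6: x=6 → posterior Gamma(36, 13)
obs 7: x=1 → posterior Gamma(37, 14)
obs 8: x=5 → posterior Gamma(42, 15)
obs 9: x=2 → posterior Gamma(44, 16)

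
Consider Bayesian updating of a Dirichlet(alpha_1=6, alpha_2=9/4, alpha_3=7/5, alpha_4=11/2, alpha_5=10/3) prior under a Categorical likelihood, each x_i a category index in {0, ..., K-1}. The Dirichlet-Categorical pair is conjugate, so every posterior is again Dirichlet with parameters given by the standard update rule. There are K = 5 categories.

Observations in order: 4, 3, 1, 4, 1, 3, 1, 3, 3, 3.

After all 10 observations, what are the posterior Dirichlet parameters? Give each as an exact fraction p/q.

alpha_1=6, alpha_2=21/4, alpha_3=7/5, alpha_4=21/2, alpha_5=16/3

obs 1: x=4 → posterior Dirichlet(6, 9/4, 7/5, 11/2, 13/3)
obs 2: x=3 → posterior Dirichlet(6, 9/4, 7/5, 13/2, 13/3)
obs 3: x=1 → posterior Dirichlet(6, 13/4, 7/5, 13/2, 13/3)
obs 4: x=4 → posterior Dirichlet(6, 13/4, 7/5, 13/2, 16/3)
obs 5: x=1 → posterior Dirichlet(6, 17/4, 7/5, 13/2, 16/3)
obs 6: x=3 → posterior Dirichlet(6, 17/4, 7/5, 15/2, 16/3)
obs 7: x=1 → posterior Dirichlet(6, 21/4, 7/5, 15/2, 16/3)
obs 8: x=3 → posterior Dirichlet(6, 21/4, 7/5, 17/2, 16/3)
obs 9: x=3 → posterior Dirichlet(6, 21/4, 7/5, 19/2, 16/3)
obs 10: x=3 → posterior Dirichlet(6, 21/4, 7/5, 21/2, 16/3)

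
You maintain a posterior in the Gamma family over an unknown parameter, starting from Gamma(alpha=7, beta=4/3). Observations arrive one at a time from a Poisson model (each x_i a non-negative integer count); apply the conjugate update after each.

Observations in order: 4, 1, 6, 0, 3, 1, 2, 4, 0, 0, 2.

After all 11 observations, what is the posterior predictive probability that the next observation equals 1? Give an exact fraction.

1000677722498944307551670740373018096392797099441/4611686018427387904000000000000000000000000000000

obs 1: x=4 → posterior Gamma(11, 7/3)
obs 2: x=1 → posterior Gamma(12, 10/3)
obs 3: x=6 → posterior Gamma(18, 13/3)
obs 4: x=0 → posterior Gamma(18, 16/3)
obs 5: x=3 → posterior Gamma(21, 19/3)
obs 6: x=1 → posterior Gamma(22, 22/3)
obs 7: x=2 → posterior Gamma(24, 25/3)
obs 8: x=4 → posterior Gamma(28, 28/3)
obs 9: x=0 → posterior Gamma(28, 31/3)
obs 10: x=0 → posterior Gamma(28, 34/3)
obs 11: x=2 → posterior Gamma(30, 37/3)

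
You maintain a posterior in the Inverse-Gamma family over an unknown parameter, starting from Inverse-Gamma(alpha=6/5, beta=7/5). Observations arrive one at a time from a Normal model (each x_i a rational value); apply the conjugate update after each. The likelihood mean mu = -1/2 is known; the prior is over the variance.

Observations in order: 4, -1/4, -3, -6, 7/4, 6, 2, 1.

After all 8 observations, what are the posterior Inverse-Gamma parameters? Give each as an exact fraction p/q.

alpha=26/5, beta=4617/80

obs 1: x=4 → posterior Inverse-Gamma(17/10, 461/40)
obs 2: x=-1/4 → posterior Inverse-Gamma(11/5, 1849/160)
obs 3: x=-3 → posterior Inverse-Gamma(27/10, 2349/160)
obs 4: x=-6 → posterior Inverse-Gamma(16/5, 4769/160)
obs 5: x=7/4 → posterior Inverse-Gamma(37/10, 2587/80)
obs 6: x=6 → posterior Inverse-Gamma(21/5, 4277/80)
obs 7: x=2 → posterior Inverse-Gamma(47/10, 4527/80)
obs 8: x=1 → posterior Inverse-Gamma(26/5, 4617/80)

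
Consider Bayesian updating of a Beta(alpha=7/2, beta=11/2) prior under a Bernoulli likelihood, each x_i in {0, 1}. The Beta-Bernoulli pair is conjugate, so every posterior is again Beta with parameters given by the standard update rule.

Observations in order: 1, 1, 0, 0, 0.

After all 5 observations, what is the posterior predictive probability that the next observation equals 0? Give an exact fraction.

17/28

obs 1: x=1 → posterior Beta(9/2, 11/2)
obs 2: x=1 → posterior Beta(11/2, 11/2)
obs 3: x=0 → posterior Beta(11/2, 13/2)
obs 4: x=0 → posterior Beta(11/2, 15/2)
obs 5: x=0 → posterior Beta(11/2, 17/2)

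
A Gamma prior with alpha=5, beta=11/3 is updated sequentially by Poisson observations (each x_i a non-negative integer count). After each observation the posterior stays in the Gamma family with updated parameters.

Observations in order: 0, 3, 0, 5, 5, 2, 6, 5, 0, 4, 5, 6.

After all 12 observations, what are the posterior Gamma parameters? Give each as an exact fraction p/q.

obs 1: x=0 → posterior Gamma(5, 14/3)
obs 2: x=3 → posterior Gamma(8, 17/3)
obs 3: x=0 → posterior Gamma(8, 20/3)
obs 4: x=5 → posterior Gamma(13, 23/3)
obs 5: x=5 → posterior Gamma(18, 26/3)
obs 6: x=2 → posterior Gamma(20, 29/3)
obs 7: x=6 → posterior Gamma(26, 32/3)
obs 8: x=5 → posterior Gamma(31, 35/3)
obs 9: x=0 → posterior Gamma(31, 38/3)
obs 10: x=4 → posterior Gamma(35, 41/3)
obs 11: x=5 → posterior Gamma(40, 44/3)
obs 12: x=6 → posterior Gamma(46, 47/3)

alpha=46, beta=47/3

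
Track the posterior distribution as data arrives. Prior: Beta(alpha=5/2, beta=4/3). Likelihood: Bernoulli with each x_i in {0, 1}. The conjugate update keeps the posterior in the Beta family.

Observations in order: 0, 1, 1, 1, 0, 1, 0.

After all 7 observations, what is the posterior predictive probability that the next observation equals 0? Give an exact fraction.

obs 1: x=0 → posterior Beta(5/2, 7/3)
obs 2: x=1 → posterior Beta(7/2, 7/3)
obs 3: x=1 → posterior Beta(9/2, 7/3)
obs 4: x=1 → posterior Beta(11/2, 7/3)
obs 5: x=0 → posterior Beta(11/2, 10/3)
obs 6: x=1 → posterior Beta(13/2, 10/3)
obs 7: x=0 → posterior Beta(13/2, 13/3)

2/5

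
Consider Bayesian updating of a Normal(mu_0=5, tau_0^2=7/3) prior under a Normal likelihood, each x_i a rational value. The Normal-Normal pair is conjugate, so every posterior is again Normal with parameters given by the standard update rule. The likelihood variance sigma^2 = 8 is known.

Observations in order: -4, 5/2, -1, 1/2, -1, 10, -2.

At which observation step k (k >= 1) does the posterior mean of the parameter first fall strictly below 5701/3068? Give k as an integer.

k = 5

obs 1: x=-4 → posterior Normal(92/31, 56/31)
obs 2: x=5/2 → posterior Normal(219/76, 28/19)
obs 3: x=-1 → posterior Normal(41/18, 56/45)
obs 4: x=1/2 → posterior Normal(53/26, 14/13)
obs 5: x=-1 → posterior Normal(99/59, 56/59)
obs 6: x=10 → posterior Normal(169/66, 28/33)
obs 7: x=-2 → posterior Normal(155/73, 56/73)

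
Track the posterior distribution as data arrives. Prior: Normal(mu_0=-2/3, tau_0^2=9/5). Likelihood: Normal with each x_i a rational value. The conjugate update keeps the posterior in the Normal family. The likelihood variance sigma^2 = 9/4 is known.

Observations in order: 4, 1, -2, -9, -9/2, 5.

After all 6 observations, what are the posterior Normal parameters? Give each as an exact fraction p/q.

mu_0=-76/87, tau_0^2=9/29

obs 1: x=4 → posterior Normal(38/27, 1)
obs 2: x=1 → posterior Normal(50/39, 9/13)
obs 3: x=-2 → posterior Normal(26/51, 9/17)
obs 4: x=-9 → posterior Normal(-82/63, 3/7)
obs 5: x=-9/2 → posterior Normal(-136/75, 9/25)
obs 6: x=5 → posterior Normal(-76/87, 9/29)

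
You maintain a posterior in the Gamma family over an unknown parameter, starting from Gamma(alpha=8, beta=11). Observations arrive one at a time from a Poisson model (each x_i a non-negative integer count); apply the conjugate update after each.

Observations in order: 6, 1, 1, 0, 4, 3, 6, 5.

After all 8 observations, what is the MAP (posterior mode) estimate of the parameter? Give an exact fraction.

obs 1: x=6 → posterior Gamma(14, 12)
obs 2: x=1 → posterior Gamma(15, 13)
obs 3: x=1 → posterior Gamma(16, 14)
obs 4: x=0 → posterior Gamma(16, 15)
obs 5: x=4 → posterior Gamma(20, 16)
obs 6: x=3 → posterior Gamma(23, 17)
obs 7: x=6 → posterior Gamma(29, 18)
obs 8: x=5 → posterior Gamma(34, 19)

33/19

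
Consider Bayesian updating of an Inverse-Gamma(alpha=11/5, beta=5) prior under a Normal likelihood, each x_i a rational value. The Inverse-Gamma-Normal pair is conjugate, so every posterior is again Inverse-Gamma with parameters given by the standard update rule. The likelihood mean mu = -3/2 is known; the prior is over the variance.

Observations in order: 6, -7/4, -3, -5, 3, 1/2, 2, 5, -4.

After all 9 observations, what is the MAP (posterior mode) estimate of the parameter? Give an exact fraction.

1895/176

obs 1: x=6 → posterior Inverse-Gamma(27/10, 265/8)
obs 2: x=-7/4 → posterior Inverse-Gamma(16/5, 1061/32)
obs 3: x=-3 → posterior Inverse-Gamma(37/10, 1097/32)
obs 4: x=-5 → posterior Inverse-Gamma(21/5, 1293/32)
obs 5: x=3 → posterior Inverse-Gamma(47/10, 1617/32)
obs 6: x=1/2 → posterior Inverse-Gamma(26/5, 1681/32)
obs 7: x=2 → posterior Inverse-Gamma(57/10, 1877/32)
obs 8: x=5 → posterior Inverse-Gamma(31/5, 2553/32)
obs 9: x=-4 → posterior Inverse-Gamma(67/10, 2653/32)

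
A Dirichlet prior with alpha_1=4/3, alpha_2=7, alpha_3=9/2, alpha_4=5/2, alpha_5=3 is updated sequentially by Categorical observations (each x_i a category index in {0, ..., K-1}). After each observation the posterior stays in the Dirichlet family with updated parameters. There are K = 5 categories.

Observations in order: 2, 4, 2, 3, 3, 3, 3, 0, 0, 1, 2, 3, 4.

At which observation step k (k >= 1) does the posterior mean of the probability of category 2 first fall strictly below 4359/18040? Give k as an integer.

obs 1: x=2 → posterior Dirichlet(4/3, 7, 11/2, 5/2, 3)
obs 2: x=4 → posterior Dirichlet(4/3, 7, 11/2, 5/2, 4)
obs 3: x=2 → posterior Dirichlet(4/3, 7, 13/2, 5/2, 4)
obs 4: x=3 → posterior Dirichlet(4/3, 7, 13/2, 7/2, 4)
obs 5: x=3 → posterior Dirichlet(4/3, 7, 13/2, 9/2, 4)
obs 6: x=3 → posterior Dirichlet(4/3, 7, 13/2, 11/2, 4)
obs 7: x=3 → posterior Dirichlet(4/3, 7, 13/2, 13/2, 4)
obs 8: x=0 → posterior Dirichlet(7/3, 7, 13/2, 13/2, 4)
obs 9: x=0 → posterior Dirichlet(10/3, 7, 13/2, 13/2, 4)
obs 10: x=1 → posterior Dirichlet(10/3, 8, 13/2, 13/2, 4)
obs 11: x=2 → posterior Dirichlet(10/3, 8, 15/2, 13/2, 4)
obs 12: x=3 → posterior Dirichlet(10/3, 8, 15/2, 15/2, 4)
obs 13: x=4 → posterior Dirichlet(10/3, 8, 15/2, 15/2, 5)

k = 9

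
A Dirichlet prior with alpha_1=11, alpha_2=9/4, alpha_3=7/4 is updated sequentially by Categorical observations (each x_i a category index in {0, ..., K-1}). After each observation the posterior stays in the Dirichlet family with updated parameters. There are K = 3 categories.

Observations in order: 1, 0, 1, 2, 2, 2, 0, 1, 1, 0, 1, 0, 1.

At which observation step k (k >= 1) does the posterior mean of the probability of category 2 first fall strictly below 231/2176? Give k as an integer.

k = 2

obs 1: x=1 → posterior Dirichlet(11, 13/4, 7/4)
obs 2: x=0 → posterior Dirichlet(12, 13/4, 7/4)
obs 3: x=1 → posterior Dirichlet(12, 17/4, 7/4)
obs 4: x=2 → posterior Dirichlet(12, 17/4, 11/4)
obs 5: x=2 → posterior Dirichlet(12, 17/4, 15/4)
obs 6: x=2 → posterior Dirichlet(12, 17/4, 19/4)
obs 7: x=0 → posterior Dirichlet(13, 17/4, 19/4)
obs 8: x=1 → posterior Dirichlet(13, 21/4, 19/4)
obs 9: x=1 → posterior Dirichlet(13, 25/4, 19/4)
obs 10: x=0 → posterior Dirichlet(14, 25/4, 19/4)
obs 11: x=1 → posterior Dirichlet(14, 29/4, 19/4)
obs 12: x=0 → posterior Dirichlet(15, 29/4, 19/4)
obs 13: x=1 → posterior Dirichlet(15, 33/4, 19/4)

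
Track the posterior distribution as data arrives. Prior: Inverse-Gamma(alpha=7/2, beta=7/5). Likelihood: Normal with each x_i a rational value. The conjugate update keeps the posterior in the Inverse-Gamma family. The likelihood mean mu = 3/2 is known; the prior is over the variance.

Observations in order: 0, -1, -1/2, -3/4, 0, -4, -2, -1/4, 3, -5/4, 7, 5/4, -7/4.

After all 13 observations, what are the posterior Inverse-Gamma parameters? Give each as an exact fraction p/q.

obs 1: x=0 → posterior Inverse-Gamma(4, 101/40)
obs 2: x=-1 → posterior Inverse-Gamma(9/2, 113/20)
obs 3: x=-1/2 → posterior Inverse-Gamma(5, 153/20)
obs 4: x=-3/4 → posterior Inverse-Gamma(11/2, 1629/160)
obs 5: x=0 → posterior Inverse-Gamma(6, 1809/160)
obs 6: x=-4 → posterior Inverse-Gamma(13/2, 4229/160)
obs 7: x=-2 → posterior Inverse-Gamma(7, 5209/160)
obs 8: x=-1/4 → posterior Inverse-Gamma(15/2, 2727/80)
obs 9: x=3 → posterior Inverse-Gamma(8, 2817/80)
obs 10: x=-5/4 → posterior Inverse-Gamma(17/2, 6239/160)
obs 11: x=7 → posterior Inverse-Gamma(9, 8659/160)
obs 12: x=5/4 → posterior Inverse-Gamma(19/2, 1083/20)
obs 13: x=-7/4 → posterior Inverse-Gamma(10, 9509/160)

alpha=10, beta=9509/160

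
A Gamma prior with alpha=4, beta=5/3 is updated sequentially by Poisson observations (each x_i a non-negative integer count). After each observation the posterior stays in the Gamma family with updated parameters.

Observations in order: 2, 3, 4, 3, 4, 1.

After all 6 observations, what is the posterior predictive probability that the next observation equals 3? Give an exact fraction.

obs 1: x=2 → posterior Gamma(6, 8/3)
obs 2: x=3 → posterior Gamma(9, 11/3)
obs 3: x=4 → posterior Gamma(13, 14/3)
obs 4: x=3 → posterior Gamma(16, 17/3)
obs 5: x=4 → posterior Gamma(20, 20/3)
obs 6: x=1 → posterior Gamma(21, 23/3)

1887412737899296048670613627002991/9106685769537214956799814036094976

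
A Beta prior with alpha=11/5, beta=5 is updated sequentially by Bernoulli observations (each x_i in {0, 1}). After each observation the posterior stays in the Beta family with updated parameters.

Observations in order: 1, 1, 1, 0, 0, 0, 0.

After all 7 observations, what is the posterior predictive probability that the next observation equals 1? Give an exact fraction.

obs 1: x=1 → posterior Beta(16/5, 5)
obs 2: x=1 → posterior Beta(21/5, 5)
obs 3: x=1 → posterior Beta(26/5, 5)
obs 4: x=0 → posterior Beta(26/5, 6)
obs 5: x=0 → posterior Beta(26/5, 7)
obs 6: x=0 → posterior Beta(26/5, 8)
obs 7: x=0 → posterior Beta(26/5, 9)

26/71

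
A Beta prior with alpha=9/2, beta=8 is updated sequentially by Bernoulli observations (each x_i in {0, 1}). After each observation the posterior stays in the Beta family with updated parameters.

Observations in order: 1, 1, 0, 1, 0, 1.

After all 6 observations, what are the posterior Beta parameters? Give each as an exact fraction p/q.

obs 1: x=1 → posterior Beta(11/2, 8)
obs 2: x=1 → posterior Beta(13/2, 8)
obs 3: x=0 → posterior Beta(13/2, 9)
obs 4: x=1 → posterior Beta(15/2, 9)
obs 5: x=0 → posterior Beta(15/2, 10)
obs 6: x=1 → posterior Beta(17/2, 10)

alpha=17/2, beta=10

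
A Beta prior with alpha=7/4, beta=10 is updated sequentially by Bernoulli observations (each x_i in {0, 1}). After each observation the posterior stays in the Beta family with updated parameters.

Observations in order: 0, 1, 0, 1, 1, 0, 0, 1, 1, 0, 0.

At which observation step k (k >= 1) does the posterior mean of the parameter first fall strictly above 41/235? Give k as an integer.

obs 1: x=0 → posterior Beta(7/4, 11)
obs 2: x=1 → posterior Beta(11/4, 11)
obs 3: x=0 → posterior Beta(11/4, 12)
obs 4: x=1 → posterior Beta(15/4, 12)
obs 5: x=1 → posterior Beta(19/4, 12)
obs 6: x=0 → posterior Beta(19/4, 13)
obs 7: x=0 → posterior Beta(19/4, 14)
obs 8: x=1 → posterior Beta(23/4, 14)
obs 9: x=1 → posterior Beta(27/4, 14)
obs 10: x=0 → posterior Beta(27/4, 15)
obs 11: x=0 → posterior Beta(27/4, 16)

k = 2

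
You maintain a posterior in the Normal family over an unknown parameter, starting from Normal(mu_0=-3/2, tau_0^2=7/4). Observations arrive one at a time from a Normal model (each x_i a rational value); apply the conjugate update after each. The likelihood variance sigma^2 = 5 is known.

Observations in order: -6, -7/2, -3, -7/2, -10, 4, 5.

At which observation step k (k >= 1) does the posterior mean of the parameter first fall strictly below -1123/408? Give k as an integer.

obs 1: x=-6 → posterior Normal(-8/3, 35/27)
obs 2: x=-7/2 → posterior Normal(-193/68, 35/34)
obs 3: x=-3 → posterior Normal(-235/82, 35/41)
obs 4: x=-7/2 → posterior Normal(-71/24, 35/48)
obs 5: x=-10 → posterior Normal(-212/55, 7/11)
obs 6: x=4 → posterior Normal(-92/31, 35/62)
obs 7: x=5 → posterior Normal(-149/69, 35/69)

k = 2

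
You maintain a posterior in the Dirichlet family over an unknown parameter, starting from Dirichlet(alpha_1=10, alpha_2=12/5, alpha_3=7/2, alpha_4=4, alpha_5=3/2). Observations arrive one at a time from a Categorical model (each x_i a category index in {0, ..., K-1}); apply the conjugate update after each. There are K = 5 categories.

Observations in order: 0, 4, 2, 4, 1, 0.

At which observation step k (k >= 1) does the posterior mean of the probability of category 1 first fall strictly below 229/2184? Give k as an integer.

obs 1: x=0 → posterior Dirichlet(11, 12/5, 7/2, 4, 3/2)
obs 2: x=4 → posterior Dirichlet(11, 12/5, 7/2, 4, 5/2)
obs 3: x=2 → posterior Dirichlet(11, 12/5, 9/2, 4, 5/2)
obs 4: x=4 → posterior Dirichlet(11, 12/5, 9/2, 4, 7/2)
obs 5: x=1 → posterior Dirichlet(11, 17/5, 9/2, 4, 7/2)
obs 6: x=0 → posterior Dirichlet(12, 17/5, 9/2, 4, 7/2)

k = 2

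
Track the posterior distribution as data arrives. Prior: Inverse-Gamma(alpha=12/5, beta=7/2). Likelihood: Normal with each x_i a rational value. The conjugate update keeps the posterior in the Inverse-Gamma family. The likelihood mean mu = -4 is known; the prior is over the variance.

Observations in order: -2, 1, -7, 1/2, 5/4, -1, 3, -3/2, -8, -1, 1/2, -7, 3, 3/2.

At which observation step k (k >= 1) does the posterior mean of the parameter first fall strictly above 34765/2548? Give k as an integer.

obs 1: x=-2 → posterior Inverse-Gamma(29/10, 11/2)
obs 2: x=1 → posterior Inverse-Gamma(17/5, 18)
obs 3: x=-7 → posterior Inverse-Gamma(39/10, 45/2)
obs 4: x=1/2 → posterior Inverse-Gamma(22/5, 261/8)
obs 5: x=5/4 → posterior Inverse-Gamma(49/10, 1485/32)
obs 6: x=-1 → posterior Inverse-Gamma(27/5, 1629/32)
obs 7: x=3 → posterior Inverse-Gamma(59/10, 2413/32)
obs 8: x=-3/2 → posterior Inverse-Gamma(32/5, 2513/32)
obs 9: x=-8 → posterior Inverse-Gamma(69/10, 2769/32)
obs 10: x=-1 → posterior Inverse-Gamma(37/5, 2913/32)
obs 11: x=1/2 → posterior Inverse-Gamma(79/10, 3237/32)
obs 12: x=-7 → posterior Inverse-Gamma(42/5, 3381/32)
obs 13: x=3 → posterior Inverse-Gamma(89/10, 4165/32)
obs 14: x=3/2 → posterior Inverse-Gamma(47/5, 4649/32)

k = 7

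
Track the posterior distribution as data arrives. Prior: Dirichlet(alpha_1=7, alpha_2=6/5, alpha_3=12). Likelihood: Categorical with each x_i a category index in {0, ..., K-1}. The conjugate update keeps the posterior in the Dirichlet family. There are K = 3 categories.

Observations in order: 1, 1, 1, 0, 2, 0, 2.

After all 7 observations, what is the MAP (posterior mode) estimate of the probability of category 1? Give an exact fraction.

16/121

obs 1: x=1 → posterior Dirichlet(7, 11/5, 12)
obs 2: x=1 → posterior Dirichlet(7, 16/5, 12)
obs 3: x=1 → posterior Dirichlet(7, 21/5, 12)
obs 4: x=0 → posterior Dirichlet(8, 21/5, 12)
obs 5: x=2 → posterior Dirichlet(8, 21/5, 13)
obs 6: x=0 → posterior Dirichlet(9, 21/5, 13)
obs 7: x=2 → posterior Dirichlet(9, 21/5, 14)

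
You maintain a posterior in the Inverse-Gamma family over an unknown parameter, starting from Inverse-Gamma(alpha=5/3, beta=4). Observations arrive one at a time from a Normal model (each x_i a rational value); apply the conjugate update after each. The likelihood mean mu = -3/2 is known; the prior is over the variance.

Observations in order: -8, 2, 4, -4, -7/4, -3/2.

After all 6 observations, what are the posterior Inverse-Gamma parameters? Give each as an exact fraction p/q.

alpha=14/3, beta=1585/32

obs 1: x=-8 → posterior Inverse-Gamma(13/6, 201/8)
obs 2: x=2 → posterior Inverse-Gamma(8/3, 125/4)
obs 3: x=4 → posterior Inverse-Gamma(19/6, 371/8)
obs 4: x=-4 → posterior Inverse-Gamma(11/3, 99/2)
obs 5: x=-7/4 → posterior Inverse-Gamma(25/6, 1585/32)
obs 6: x=-3/2 → posterior Inverse-Gamma(14/3, 1585/32)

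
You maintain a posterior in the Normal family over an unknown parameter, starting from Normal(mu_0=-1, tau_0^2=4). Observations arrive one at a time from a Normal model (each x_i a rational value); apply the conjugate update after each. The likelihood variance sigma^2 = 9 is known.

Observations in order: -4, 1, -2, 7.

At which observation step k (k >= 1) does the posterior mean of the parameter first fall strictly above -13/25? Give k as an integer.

k = 4

obs 1: x=-4 → posterior Normal(-25/13, 36/13)
obs 2: x=1 → posterior Normal(-21/17, 36/17)
obs 3: x=-2 → posterior Normal(-29/21, 12/7)
obs 4: x=7 → posterior Normal(-1/25, 36/25)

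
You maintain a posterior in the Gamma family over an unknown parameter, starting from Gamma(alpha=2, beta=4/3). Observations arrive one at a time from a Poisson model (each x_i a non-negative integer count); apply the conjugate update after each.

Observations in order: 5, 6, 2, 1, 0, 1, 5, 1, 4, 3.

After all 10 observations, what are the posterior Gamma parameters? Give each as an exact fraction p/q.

alpha=30, beta=34/3

obs 1: x=5 → posterior Gamma(7, 7/3)
obs 2: x=6 → posterior Gamma(13, 10/3)
obs 3: x=2 → posterior Gamma(15, 13/3)
obs 4: x=1 → posterior Gamma(16, 16/3)
obs 5: x=0 → posterior Gamma(16, 19/3)
obs 6: x=1 → posterior Gamma(17, 22/3)
obs 7: x=5 → posterior Gamma(22, 25/3)
obs 8: x=1 → posterior Gamma(23, 28/3)
obs 9: x=4 → posterior Gamma(27, 31/3)
obs 10: x=3 → posterior Gamma(30, 34/3)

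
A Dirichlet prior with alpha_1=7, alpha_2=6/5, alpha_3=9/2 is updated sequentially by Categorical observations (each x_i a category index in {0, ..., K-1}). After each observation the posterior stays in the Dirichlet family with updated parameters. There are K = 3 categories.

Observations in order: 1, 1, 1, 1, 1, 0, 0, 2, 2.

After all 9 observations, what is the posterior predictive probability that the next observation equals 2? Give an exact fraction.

obs 1: x=1 → posterior Dirichlet(7, 11/5, 9/2)
obs 2: x=1 → posterior Dirichlet(7, 16/5, 9/2)
obs 3: x=1 → posterior Dirichlet(7, 21/5, 9/2)
obs 4: x=1 → posterior Dirichlet(7, 26/5, 9/2)
obs 5: x=1 → posterior Dirichlet(7, 31/5, 9/2)
obs 6: x=0 → posterior Dirichlet(8, 31/5, 9/2)
obs 7: x=0 → posterior Dirichlet(9, 31/5, 9/2)
obs 8: x=2 → posterior Dirichlet(9, 31/5, 11/2)
obs 9: x=2 → posterior Dirichlet(9, 31/5, 13/2)

65/217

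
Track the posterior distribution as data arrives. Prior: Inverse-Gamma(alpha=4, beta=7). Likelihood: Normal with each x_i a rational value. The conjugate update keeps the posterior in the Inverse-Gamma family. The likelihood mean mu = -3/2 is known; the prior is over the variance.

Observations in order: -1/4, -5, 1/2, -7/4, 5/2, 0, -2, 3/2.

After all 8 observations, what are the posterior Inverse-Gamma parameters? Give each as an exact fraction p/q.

alpha=8, beta=475/16

obs 1: x=-1/4 → posterior Inverse-Gamma(9/2, 249/32)
obs 2: x=-5 → posterior Inverse-Gamma(5, 445/32)
obs 3: x=1/2 → posterior Inverse-Gamma(11/2, 509/32)
obs 4: x=-7/4 → posterior Inverse-Gamma(6, 255/16)
obs 5: x=5/2 → posterior Inverse-Gamma(13/2, 383/16)
obs 6: x=0 → posterior Inverse-Gamma(7, 401/16)
obs 7: x=-2 → posterior Inverse-Gamma(15/2, 403/16)
obs 8: x=3/2 → posterior Inverse-Gamma(8, 475/16)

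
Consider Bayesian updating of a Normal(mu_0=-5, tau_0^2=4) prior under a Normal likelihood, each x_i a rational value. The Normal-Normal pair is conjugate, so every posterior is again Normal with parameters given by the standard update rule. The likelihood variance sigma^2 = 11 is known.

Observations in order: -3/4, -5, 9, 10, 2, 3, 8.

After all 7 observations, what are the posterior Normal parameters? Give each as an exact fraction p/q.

mu_0=50/39, tau_0^2=44/39

obs 1: x=-3/4 → posterior Normal(-58/15, 44/15)
obs 2: x=-5 → posterior Normal(-78/19, 44/19)
obs 3: x=9 → posterior Normal(-42/23, 44/23)
obs 4: x=10 → posterior Normal(-2/27, 44/27)
obs 5: x=2 → posterior Normal(6/31, 44/31)
obs 6: x=3 → posterior Normal(18/35, 44/35)
obs 7: x=8 → posterior Normal(50/39, 44/39)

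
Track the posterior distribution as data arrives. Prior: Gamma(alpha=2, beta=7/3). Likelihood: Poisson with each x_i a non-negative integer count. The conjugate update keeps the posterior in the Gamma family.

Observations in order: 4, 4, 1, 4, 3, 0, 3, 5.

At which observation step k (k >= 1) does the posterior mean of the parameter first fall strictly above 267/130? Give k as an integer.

obs 1: x=4 → posterior Gamma(6, 10/3)
obs 2: x=4 → posterior Gamma(10, 13/3)
obs 3: x=1 → posterior Gamma(11, 16/3)
obs 4: x=4 → posterior Gamma(15, 19/3)
obs 5: x=3 → posterior Gamma(18, 22/3)
obs 6: x=0 → posterior Gamma(18, 25/3)
obs 7: x=3 → posterior Gamma(21, 28/3)
obs 8: x=5 → posterior Gamma(26, 31/3)

k = 2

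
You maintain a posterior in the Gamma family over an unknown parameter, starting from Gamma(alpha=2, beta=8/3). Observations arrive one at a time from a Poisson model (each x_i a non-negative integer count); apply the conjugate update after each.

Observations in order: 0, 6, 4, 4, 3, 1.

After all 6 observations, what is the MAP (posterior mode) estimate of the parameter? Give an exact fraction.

57/26

obs 1: x=0 → posterior Gamma(2, 11/3)
obs 2: x=6 → posterior Gamma(8, 14/3)
obs 3: x=4 → posterior Gamma(12, 17/3)
obs 4: x=4 → posterior Gamma(16, 20/3)
obs 5: x=3 → posterior Gamma(19, 23/3)
obs 6: x=1 → posterior Gamma(20, 26/3)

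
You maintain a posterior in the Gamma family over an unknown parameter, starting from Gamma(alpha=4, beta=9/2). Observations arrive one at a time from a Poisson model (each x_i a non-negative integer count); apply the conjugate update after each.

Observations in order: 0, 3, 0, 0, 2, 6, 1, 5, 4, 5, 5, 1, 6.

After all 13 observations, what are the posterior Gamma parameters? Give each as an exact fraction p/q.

obs 1: x=0 → posterior Gamma(4, 11/2)
obs 2: x=3 → posterior Gamma(7, 13/2)
obs 3: x=0 → posterior Gamma(7, 15/2)
obs 4: x=0 → posterior Gamma(7, 17/2)
obs 5: x=2 → posterior Gamma(9, 19/2)
obs 6: x=6 → posterior Gamma(15, 21/2)
obs 7: x=1 → posterior Gamma(16, 23/2)
obs 8: x=5 → posterior Gamma(21, 25/2)
obs 9: x=4 → posterior Gamma(25, 27/2)
obs 10: x=5 → posterior Gamma(30, 29/2)
obs 11: x=5 → posterior Gamma(35, 31/2)
obs 12: x=1 → posterior Gamma(36, 33/2)
obs 13: x=6 → posterior Gamma(42, 35/2)

alpha=42, beta=35/2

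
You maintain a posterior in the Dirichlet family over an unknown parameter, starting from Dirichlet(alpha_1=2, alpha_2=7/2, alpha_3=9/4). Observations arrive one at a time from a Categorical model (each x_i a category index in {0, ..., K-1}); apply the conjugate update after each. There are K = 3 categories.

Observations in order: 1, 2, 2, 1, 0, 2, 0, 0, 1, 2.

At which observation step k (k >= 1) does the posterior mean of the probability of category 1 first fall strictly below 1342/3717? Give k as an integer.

obs 1: x=1 → posterior Dirichlet(2, 9/2, 9/4)
obs 2: x=2 → posterior Dirichlet(2, 9/2, 13/4)
obs 3: x=2 → posterior Dirichlet(2, 9/2, 17/4)
obs 4: x=1 → posterior Dirichlet(2, 11/2, 17/4)
obs 5: x=0 → posterior Dirichlet(3, 11/2, 17/4)
obs 6: x=2 → posterior Dirichlet(3, 11/2, 21/4)
obs 7: x=0 → posterior Dirichlet(4, 11/2, 21/4)
obs 8: x=0 → posterior Dirichlet(5, 11/2, 21/4)
obs 9: x=1 → posterior Dirichlet(5, 13/2, 21/4)
obs 10: x=2 → posterior Dirichlet(5, 13/2, 25/4)

k = 8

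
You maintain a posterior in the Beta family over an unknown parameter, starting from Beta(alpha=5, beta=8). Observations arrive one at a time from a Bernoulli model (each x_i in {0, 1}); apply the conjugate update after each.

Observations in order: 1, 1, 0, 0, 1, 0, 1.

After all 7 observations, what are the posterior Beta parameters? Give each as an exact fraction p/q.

alpha=9, beta=11

obs 1: x=1 → posterior Beta(6, 8)
obs 2: x=1 → posterior Beta(7, 8)
obs 3: x=0 → posterior Beta(7, 9)
obs 4: x=0 → posterior Beta(7, 10)
obs 5: x=1 → posterior Beta(8, 10)
obs 6: x=0 → posterior Beta(8, 11)
obs 7: x=1 → posterior Beta(9, 11)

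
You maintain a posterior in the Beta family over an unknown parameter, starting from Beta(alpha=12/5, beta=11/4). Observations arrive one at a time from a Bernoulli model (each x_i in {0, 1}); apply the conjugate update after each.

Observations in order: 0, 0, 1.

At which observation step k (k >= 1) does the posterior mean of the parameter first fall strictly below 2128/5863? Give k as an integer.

k = 2

obs 1: x=0 → posterior Beta(12/5, 15/4)
obs 2: x=0 → posterior Beta(12/5, 19/4)
obs 3: x=1 → posterior Beta(17/5, 19/4)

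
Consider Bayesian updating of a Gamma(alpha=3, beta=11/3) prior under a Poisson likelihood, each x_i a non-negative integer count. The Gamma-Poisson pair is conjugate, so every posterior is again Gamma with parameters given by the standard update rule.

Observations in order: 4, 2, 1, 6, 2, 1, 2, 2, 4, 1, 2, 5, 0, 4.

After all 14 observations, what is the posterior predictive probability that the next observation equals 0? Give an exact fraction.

obs 1: x=4 → posterior Gamma(7, 14/3)
obs 2: x=2 → posterior Gamma(9, 17/3)
obs 3: x=1 → posterior Gamma(10, 20/3)
obs 4: x=6 → posterior Gamma(16, 23/3)
obs 5: x=2 → posterior Gamma(18, 26/3)
obs 6: x=1 → posterior Gamma(19, 29/3)
obs 7: x=2 → posterior Gamma(21, 32/3)
obs 8: x=2 → posterior Gamma(23, 35/3)
obs 9: x=4 → posterior Gamma(27, 38/3)
obs 10: x=1 → posterior Gamma(28, 41/3)
obs 11: x=2 → posterior Gamma(30, 44/3)
obs 12: x=5 → posterior Gamma(35, 47/3)
obs 13: x=0 → posterior Gamma(35, 50/3)
obs 14: x=4 → posterior Gamma(39, 53/3)

17650577297635443452864176659864382698578516114033824336337614632317/151123865377231491934265600549590317976973756907882566160434170167296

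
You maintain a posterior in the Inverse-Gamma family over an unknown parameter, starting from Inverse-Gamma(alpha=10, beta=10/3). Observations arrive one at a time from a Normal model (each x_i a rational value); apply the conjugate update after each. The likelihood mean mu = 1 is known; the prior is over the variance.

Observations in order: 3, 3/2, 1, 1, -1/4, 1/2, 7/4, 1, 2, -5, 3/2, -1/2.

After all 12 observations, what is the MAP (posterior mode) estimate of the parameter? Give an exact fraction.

1267/816

obs 1: x=3 → posterior Inverse-Gamma(21/2, 16/3)
obs 2: x=3/2 → posterior Inverse-Gamma(11, 131/24)
obs 3: x=1 → posterior Inverse-Gamma(23/2, 131/24)
obs 4: x=1 → posterior Inverse-Gamma(12, 131/24)
obs 5: x=-1/4 → posterior Inverse-Gamma(25/2, 599/96)
obs 6: x=1/2 → posterior Inverse-Gamma(13, 611/96)
obs 7: x=7/4 → posterior Inverse-Gamma(27/2, 319/48)
obs 8: x=1 → posterior Inverse-Gamma(14, 319/48)
obs 9: x=2 → posterior Inverse-Gamma(29/2, 343/48)
obs 10: x=-5 → posterior Inverse-Gamma(15, 1207/48)
obs 11: x=3/2 → posterior Inverse-Gamma(31/2, 1213/48)
obs 12: x=-1/2 → posterior Inverse-Gamma(16, 1267/48)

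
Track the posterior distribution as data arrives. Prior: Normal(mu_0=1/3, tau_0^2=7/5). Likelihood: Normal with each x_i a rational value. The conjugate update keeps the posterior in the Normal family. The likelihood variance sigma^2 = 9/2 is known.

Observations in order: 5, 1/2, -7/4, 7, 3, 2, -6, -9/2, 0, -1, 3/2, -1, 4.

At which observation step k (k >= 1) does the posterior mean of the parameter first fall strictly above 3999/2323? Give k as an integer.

k = 5

obs 1: x=5 → posterior Normal(85/59, 63/59)
obs 2: x=1/2 → posterior Normal(92/73, 63/73)
obs 3: x=-7/4 → posterior Normal(45/58, 21/29)
obs 4: x=7 → posterior Normal(331/202, 63/101)
obs 5: x=3 → posterior Normal(83/46, 63/115)
obs 6: x=2 → posterior Normal(157/86, 21/43)
obs 7: x=-6 → posterior Normal(303/286, 63/143)
obs 8: x=-9/2 → posterior Normal(177/314, 63/157)
obs 9: x=0 → posterior Normal(59/114, 7/19)
obs 10: x=-1 → posterior Normal(149/370, 63/185)
obs 11: x=3/2 → posterior Normal(191/398, 63/199)
obs 12: x=-1 → posterior Normal(163/426, 21/71)
obs 13: x=4 → posterior Normal(275/454, 63/227)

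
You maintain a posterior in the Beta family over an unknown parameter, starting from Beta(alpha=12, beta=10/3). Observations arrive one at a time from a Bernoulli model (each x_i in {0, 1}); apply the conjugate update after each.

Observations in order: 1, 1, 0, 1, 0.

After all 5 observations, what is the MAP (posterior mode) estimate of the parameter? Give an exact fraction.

obs 1: x=1 → posterior Beta(13, 10/3)
obs 2: x=1 → posterior Beta(14, 10/3)
obs 3: x=0 → posterior Beta(14, 13/3)
obs 4: x=1 → posterior Beta(15, 13/3)
obs 5: x=0 → posterior Beta(15, 16/3)

42/55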